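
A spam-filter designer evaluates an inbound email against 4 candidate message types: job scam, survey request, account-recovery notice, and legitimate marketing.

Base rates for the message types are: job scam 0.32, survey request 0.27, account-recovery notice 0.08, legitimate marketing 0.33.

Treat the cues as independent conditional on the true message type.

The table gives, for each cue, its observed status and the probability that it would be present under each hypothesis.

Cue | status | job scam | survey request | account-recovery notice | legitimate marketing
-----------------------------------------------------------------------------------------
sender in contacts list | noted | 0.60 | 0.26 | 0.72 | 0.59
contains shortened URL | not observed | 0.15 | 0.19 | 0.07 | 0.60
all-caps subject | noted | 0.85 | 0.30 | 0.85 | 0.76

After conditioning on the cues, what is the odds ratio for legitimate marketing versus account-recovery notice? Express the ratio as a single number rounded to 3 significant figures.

1.30

Unnormalized posterior weight (prior times the cue likelihoods) for each of the two hypotheses (using 1 − P(present | H) for each absent cue):
  legitimate marketing: 0.33 × 0.59 × (1 − 0.60) × 0.76 = 0.059189
  account-recovery notice: 0.08 × 0.72 × (1 − 0.07) × 0.85 = 0.045533
Posterior odds = 0.059189 / 0.045533 ≈ 1.30.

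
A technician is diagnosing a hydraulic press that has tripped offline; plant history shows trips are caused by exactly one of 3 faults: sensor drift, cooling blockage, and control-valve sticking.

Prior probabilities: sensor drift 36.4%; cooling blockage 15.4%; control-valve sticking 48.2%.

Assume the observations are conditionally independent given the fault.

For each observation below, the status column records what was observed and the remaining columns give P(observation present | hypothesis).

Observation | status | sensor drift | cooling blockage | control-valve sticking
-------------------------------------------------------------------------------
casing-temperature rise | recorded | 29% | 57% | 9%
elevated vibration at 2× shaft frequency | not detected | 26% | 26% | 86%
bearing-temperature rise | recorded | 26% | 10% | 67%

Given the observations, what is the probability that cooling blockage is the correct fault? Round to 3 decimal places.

0.210

For each hypothesis, the unnormalized posterior weight is prior × product of the observation likelihoods (using 1 − P(present | H) for each absent observation):
  sensor drift: 0.364 × 0.29 × (1 − 0.26) × 0.26 = 0.02031
  cooling blockage: 0.154 × 0.57 × (1 − 0.26) × 0.10 = 0.0064957
  control-valve sticking: 0.482 × 0.09 × (1 − 0.86) × 0.67 = 0.004069
Marginal likelihood of the evidence = 0.030875.
P(cooling blockage | evidence) = 0.0064957 / 0.030875 ≈ 0.210.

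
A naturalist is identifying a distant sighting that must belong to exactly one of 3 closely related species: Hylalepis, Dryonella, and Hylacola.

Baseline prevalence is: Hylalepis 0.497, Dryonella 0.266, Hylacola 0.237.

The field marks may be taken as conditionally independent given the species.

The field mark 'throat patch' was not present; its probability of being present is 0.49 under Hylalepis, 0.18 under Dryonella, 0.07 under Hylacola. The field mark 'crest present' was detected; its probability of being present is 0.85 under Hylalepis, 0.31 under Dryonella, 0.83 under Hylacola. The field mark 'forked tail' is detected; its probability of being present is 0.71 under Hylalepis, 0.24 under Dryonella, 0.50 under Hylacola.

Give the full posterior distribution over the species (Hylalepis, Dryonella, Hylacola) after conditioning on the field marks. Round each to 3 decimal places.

0.587, 0.062, 0.351

By Bayes' rule with conditional independence, the unnormalized weight for each hypothesis is prior × ∏ likelihoods (using 1 − P(present | H) for each absent field mark):
  Hylalepis: 0.497 × (1 − 0.49) × 0.85 × 0.71 = 0.15297
  Dryonella: 0.266 × (1 − 0.18) × 0.31 × 0.24 = 0.016228
  Hylacola: 0.237 × (1 − 0.07) × 0.83 × 0.50 = 0.09147
Normalizing constant Z = 0.15297 + 0.016228 + 0.09147 = 0.26067.
P(Hylalepis | evidence) = 0.15297 / 0.26067 ≈ 0.587
P(Dryonella | evidence) = 0.016228 / 0.26067 ≈ 0.062
P(Hylacola | evidence) = 0.09147 / 0.26067 ≈ 0.351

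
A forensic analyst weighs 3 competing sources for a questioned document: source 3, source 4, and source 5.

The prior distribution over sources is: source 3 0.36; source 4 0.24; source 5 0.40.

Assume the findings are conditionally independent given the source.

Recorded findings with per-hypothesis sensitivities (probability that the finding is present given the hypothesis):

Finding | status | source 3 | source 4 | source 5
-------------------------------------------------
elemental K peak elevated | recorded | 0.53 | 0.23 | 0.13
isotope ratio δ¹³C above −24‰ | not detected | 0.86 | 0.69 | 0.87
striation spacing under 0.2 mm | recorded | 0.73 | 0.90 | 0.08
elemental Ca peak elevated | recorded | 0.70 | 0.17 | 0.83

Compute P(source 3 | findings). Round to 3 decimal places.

Multiply each prior by the joint likelihood of the evidence pattern (using 1 − P(present | H) for each absent finding):
  source 3: 0.36 × 0.53 × (1 − 0.86) × 0.73 × 0.70 = 0.01365
  source 4: 0.24 × 0.23 × (1 − 0.69) × 0.90 × 0.17 = 0.0026181
  source 5: 0.40 × 0.13 × (1 − 0.87) × 0.08 × 0.83 = 0.00044886
The unnormalized weights sum to 0.016717.
P(source 3 | evidence) = 0.01365 / 0.016717 ≈ 0.817.

0.817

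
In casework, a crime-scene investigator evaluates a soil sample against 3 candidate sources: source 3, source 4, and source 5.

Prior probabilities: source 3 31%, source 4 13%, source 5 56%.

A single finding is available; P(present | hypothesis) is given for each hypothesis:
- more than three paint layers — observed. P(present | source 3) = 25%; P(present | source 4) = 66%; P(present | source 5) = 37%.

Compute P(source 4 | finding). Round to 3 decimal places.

0.232

By Bayes' rule, the unnormalized weight for each hypothesis is prior × likelihood:
  source 3: 0.31 × 0.25 = 0.0775
  source 4: 0.13 × 0.66 = 0.0858
  source 5: 0.56 × 0.37 = 0.2072
Marginal likelihood of the evidence = 0.3705.
P(source 4 | evidence) = 0.0858 / 0.3705 ≈ 0.232.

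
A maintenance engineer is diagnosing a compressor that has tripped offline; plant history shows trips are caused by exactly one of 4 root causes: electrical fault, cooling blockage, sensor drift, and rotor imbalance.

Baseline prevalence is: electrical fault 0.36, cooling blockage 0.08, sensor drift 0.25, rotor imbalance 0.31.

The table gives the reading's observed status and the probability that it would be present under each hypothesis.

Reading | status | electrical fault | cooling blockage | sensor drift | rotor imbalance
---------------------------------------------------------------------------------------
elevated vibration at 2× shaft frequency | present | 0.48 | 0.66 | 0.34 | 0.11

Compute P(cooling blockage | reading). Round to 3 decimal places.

Multiply each prior by the likelihood of the reading:
  electrical fault: 0.36 × 0.48 = 0.1728
  cooling blockage: 0.08 × 0.66 = 0.0528
  sensor drift: 0.25 × 0.34 = 0.085
  rotor imbalance: 0.31 × 0.11 = 0.0341
Normalizing constant Z = 0.1728 + 0.0528 + 0.085 + 0.0341 = 0.3447.
P(cooling blockage | evidence) = 0.0528 / 0.3447 ≈ 0.153.

0.153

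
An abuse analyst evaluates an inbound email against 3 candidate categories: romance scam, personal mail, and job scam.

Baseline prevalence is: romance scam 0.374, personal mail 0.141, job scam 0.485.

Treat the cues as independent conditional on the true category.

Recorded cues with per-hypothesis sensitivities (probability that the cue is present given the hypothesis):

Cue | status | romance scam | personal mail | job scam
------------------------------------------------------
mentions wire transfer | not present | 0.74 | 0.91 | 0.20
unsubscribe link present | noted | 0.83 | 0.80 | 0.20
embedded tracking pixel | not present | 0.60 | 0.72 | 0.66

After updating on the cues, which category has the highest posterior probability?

Multiply each prior by the joint likelihood of the cue pattern (using 1 − P(present | H) for each absent cue):
  romance scam: 0.374 × (1 − 0.74) × 0.83 × (1 − 0.60) = 0.032284
  personal mail: 0.141 × (1 − 0.91) × 0.80 × (1 − 0.72) = 0.0028426
  job scam: 0.485 × (1 − 0.20) × 0.20 × (1 − 0.66) = 0.026384
Marginal likelihood of the evidence = 0.06151.
P(romance scam | evidence) ≈ 0.032284 / 0.06151 ≈ 0.525
P(personal mail | evidence) ≈ 0.0028426 / 0.06151 ≈ 0.046
P(job scam | evidence) ≈ 0.026384 / 0.06151 ≈ 0.429
The largest is 0.525, so romance scam is most probable.

romance scam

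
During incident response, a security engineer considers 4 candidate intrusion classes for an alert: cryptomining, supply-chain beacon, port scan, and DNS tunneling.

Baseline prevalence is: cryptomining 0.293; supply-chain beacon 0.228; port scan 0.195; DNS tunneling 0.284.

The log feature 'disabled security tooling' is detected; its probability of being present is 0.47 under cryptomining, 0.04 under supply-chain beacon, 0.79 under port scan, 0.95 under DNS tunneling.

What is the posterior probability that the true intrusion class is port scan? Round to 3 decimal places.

Multiply each prior by the likelihood of the log feature:
  cryptomining: 0.293 × 0.47 = 0.13771
  supply-chain beacon: 0.228 × 0.04 = 0.00912
  port scan: 0.195 × 0.79 = 0.15405
  DNS tunneling: 0.284 × 0.95 = 0.2698
Normalizing constant Z = 0.13771 + 0.00912 + 0.15405 + 0.2698 = 0.57068.
P(port scan | evidence) = 0.15405 / 0.57068 ≈ 0.270.

0.270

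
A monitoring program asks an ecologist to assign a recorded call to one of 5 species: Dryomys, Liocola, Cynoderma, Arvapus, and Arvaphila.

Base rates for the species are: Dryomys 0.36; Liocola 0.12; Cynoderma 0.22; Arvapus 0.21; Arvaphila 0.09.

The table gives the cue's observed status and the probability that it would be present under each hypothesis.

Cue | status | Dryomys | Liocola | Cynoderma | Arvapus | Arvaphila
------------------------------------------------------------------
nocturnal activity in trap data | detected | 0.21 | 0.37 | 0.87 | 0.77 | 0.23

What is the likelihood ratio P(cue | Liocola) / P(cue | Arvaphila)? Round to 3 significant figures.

1.61

The Bayes factor is the ratio of the two likelihoods.
  Liocola: 0.37
  Arvaphila: 0.23
Bayes factor = 0.37 / 0.23 ≈ 1.61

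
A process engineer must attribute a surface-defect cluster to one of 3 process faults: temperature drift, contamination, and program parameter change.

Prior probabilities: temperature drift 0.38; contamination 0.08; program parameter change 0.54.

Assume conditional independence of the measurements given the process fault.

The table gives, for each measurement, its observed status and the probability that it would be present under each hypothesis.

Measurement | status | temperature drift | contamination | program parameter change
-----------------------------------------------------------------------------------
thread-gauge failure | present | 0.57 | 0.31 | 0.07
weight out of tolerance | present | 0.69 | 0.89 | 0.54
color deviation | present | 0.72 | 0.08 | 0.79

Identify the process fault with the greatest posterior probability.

temperature drift

For each hypothesis, the unnormalized posterior weight is prior × product of the measurement likelihoods:
  temperature drift: 0.38 × 0.57 × 0.69 × 0.72 = 0.10761
  contamination: 0.08 × 0.31 × 0.89 × 0.08 = 0.0017658
  program parameter change: 0.54 × 0.07 × 0.54 × 0.79 = 0.016125
The unnormalized weights sum to 0.1255.
P(temperature drift | evidence) ≈ 0.10761 / 0.1255 ≈ 0.857
P(contamination | evidence) ≈ 0.0017658 / 0.1255 ≈ 0.014
P(program parameter change | evidence) ≈ 0.016125 / 0.1255 ≈ 0.128
The largest is 0.857, so temperature drift is most probable.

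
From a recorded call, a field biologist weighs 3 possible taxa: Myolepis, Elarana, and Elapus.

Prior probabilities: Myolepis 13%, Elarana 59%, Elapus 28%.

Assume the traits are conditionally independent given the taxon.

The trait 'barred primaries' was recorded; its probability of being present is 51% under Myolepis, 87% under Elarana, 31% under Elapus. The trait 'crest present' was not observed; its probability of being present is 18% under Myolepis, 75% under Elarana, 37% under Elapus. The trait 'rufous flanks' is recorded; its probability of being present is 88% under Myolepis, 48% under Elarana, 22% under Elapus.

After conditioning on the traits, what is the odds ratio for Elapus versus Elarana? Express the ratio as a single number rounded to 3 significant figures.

Posterior odds equal prior odds times the likelihood ratio; only the two competing hypotheses matter (using 1 − P(present | H) for each absent trait).
  Elapus: 0.28 × 0.31 × (1 − 0.37) × 0.22 = 0.01203
  Elarana: 0.59 × 0.87 × (1 − 0.75) × 0.48 = 0.061596
Posterior odds = 0.01203 / 0.061596 ≈ 0.195.

0.195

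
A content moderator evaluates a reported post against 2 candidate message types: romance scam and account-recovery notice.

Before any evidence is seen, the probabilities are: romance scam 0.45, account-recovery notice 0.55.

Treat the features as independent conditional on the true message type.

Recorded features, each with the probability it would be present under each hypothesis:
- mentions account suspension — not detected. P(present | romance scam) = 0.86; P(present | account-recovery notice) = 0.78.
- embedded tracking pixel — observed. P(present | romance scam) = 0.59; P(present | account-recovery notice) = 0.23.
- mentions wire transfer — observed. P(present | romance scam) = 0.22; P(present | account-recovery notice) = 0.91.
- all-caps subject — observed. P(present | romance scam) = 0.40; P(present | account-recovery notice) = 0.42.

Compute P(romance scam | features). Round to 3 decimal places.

By Bayes' rule with conditional independence, the unnormalized weight for each hypothesis is prior × ∏ likelihoods (using 1 − P(present | H) for each absent feature):
  romance scam: 0.45 × (1 − 0.86) × 0.59 × 0.22 × 0.40 = 0.003271
  account-recovery notice: 0.55 × (1 − 0.78) × 0.23 × 0.91 × 0.42 = 0.010637
Normalizing constant Z = 0.003271 + 0.010637 = 0.013908.
P(romance scam | evidence) = 0.003271 / 0.013908 ≈ 0.235.

0.235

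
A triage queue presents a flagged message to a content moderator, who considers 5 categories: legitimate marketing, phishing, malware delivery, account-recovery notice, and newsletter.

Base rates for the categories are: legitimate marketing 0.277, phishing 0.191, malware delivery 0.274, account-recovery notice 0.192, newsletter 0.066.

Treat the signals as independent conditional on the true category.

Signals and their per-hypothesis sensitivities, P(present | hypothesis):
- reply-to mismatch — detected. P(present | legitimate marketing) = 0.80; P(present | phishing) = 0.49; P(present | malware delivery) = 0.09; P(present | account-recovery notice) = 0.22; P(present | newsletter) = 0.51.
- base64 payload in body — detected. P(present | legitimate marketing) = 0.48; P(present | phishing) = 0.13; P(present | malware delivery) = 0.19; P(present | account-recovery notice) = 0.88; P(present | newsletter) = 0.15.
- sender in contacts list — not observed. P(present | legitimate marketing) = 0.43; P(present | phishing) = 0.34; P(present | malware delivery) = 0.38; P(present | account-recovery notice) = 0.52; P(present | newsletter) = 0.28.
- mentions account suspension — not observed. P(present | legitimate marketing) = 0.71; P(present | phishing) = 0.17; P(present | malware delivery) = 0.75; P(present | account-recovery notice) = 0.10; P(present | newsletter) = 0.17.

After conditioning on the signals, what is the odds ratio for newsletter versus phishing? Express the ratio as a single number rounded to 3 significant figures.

0.453

Unnormalized posterior weight (prior times the signal likelihoods) for each of the two hypotheses (using 1 − P(present | H) for each absent signal):
  newsletter: 0.066 × 0.51 × 0.15 × (1 − 0.28) × (1 − 0.17) = 0.0030173
  phishing: 0.191 × 0.49 × 0.13 × (1 − 0.34) × (1 − 0.17) = 0.0066649
Posterior odds = 0.0030173 / 0.0066649 ≈ 0.453.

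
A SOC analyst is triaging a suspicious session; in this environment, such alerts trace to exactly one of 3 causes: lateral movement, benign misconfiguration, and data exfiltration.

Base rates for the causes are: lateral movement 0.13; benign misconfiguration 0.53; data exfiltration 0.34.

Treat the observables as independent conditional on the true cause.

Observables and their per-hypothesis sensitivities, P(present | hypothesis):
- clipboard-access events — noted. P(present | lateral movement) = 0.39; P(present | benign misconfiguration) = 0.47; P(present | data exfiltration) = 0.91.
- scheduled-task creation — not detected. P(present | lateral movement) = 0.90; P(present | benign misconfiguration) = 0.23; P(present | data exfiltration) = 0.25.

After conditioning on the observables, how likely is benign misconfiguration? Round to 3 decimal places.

0.447

For each hypothesis, the unnormalized posterior weight is prior × product of the observable likelihoods (using 1 − P(present | H) for each absent observable):
  lateral movement: 0.13 × 0.39 × (1 − 0.90) = 0.00507
  benign misconfiguration: 0.53 × 0.47 × (1 − 0.23) = 0.19181
  data exfiltration: 0.34 × 0.91 × (1 − 0.25) = 0.23205
Marginal likelihood of the evidence = 0.42893.
P(benign misconfiguration | evidence) = 0.19181 / 0.42893 ≈ 0.447.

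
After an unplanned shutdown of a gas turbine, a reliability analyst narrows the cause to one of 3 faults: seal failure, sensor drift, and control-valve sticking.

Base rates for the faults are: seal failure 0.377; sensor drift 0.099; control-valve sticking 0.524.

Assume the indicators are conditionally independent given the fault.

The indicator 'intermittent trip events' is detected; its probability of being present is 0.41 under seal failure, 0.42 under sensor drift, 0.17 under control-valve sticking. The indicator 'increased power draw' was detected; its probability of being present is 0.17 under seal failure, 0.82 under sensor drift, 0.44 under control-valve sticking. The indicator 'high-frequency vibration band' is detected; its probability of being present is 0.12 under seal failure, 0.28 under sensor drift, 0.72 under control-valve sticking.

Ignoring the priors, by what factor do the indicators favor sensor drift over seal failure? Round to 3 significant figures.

Take the product of per-indicator likelihoods under each hypothesis, then divide.
  sensor drift: 0.42 × 0.82 × 0.28 = 0.096432
  seal failure: 0.41 × 0.17 × 0.12 = 0.008364
Bayes factor = 0.096432 / 0.008364 ≈ 11.5

11.5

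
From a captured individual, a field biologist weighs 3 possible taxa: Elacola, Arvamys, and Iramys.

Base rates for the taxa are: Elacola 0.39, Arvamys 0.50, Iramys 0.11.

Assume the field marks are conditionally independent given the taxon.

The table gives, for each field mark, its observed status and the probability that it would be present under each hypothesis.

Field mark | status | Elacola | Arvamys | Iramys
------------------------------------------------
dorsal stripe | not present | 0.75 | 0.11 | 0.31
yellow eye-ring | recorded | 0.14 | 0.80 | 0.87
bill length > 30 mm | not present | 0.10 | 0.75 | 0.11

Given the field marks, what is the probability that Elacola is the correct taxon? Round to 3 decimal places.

0.077

Multiply each prior by the joint likelihood of the field mark pattern (using 1 − P(present | H) for each absent field mark):
  Elacola: 0.39 × (1 − 0.75) × 0.14 × (1 − 0.10) = 0.012285
  Arvamys: 0.50 × (1 − 0.11) × 0.80 × (1 − 0.75) = 0.089
  Iramys: 0.11 × (1 − 0.31) × 0.87 × (1 − 0.11) = 0.058769
Marginal likelihood of the evidence = 0.16005.
P(Elacola | evidence) = 0.012285 / 0.16005 ≈ 0.077.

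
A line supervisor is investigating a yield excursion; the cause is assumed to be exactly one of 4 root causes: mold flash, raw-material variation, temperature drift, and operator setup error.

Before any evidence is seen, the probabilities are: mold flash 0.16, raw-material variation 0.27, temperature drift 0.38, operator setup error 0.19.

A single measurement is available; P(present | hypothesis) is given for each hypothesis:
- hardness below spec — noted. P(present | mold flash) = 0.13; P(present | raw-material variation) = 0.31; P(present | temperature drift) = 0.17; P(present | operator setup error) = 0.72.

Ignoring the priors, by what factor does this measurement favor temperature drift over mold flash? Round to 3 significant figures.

1.31

The Bayes factor is the ratio of the two likelihoods.
  temperature drift: 0.17
  mold flash: 0.13
Bayes factor = 0.17 / 0.13 ≈ 1.31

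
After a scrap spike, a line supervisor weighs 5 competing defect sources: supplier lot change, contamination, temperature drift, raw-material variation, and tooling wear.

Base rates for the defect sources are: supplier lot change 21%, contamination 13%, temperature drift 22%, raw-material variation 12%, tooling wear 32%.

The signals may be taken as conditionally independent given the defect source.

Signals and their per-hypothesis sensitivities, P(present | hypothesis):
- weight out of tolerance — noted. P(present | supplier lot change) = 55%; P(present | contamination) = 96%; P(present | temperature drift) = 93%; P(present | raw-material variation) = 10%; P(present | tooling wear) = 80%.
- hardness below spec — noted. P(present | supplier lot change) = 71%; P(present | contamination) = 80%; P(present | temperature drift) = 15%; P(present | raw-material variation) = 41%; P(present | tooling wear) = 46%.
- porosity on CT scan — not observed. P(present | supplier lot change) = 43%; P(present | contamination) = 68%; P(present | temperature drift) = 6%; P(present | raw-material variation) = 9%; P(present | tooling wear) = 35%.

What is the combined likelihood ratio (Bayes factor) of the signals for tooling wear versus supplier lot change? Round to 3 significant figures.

Take the product of per-signal likelihoods under each hypothesis (using 1 − P(present | H) for each absent signal), then divide.
  tooling wear: 0.80 × 0.46 × (1 − 0.35) = 0.2392
  supplier lot change: 0.55 × 0.71 × (1 − 0.43) = 0.22259
Bayes factor = 0.2392 / 0.22259 ≈ 1.07

1.07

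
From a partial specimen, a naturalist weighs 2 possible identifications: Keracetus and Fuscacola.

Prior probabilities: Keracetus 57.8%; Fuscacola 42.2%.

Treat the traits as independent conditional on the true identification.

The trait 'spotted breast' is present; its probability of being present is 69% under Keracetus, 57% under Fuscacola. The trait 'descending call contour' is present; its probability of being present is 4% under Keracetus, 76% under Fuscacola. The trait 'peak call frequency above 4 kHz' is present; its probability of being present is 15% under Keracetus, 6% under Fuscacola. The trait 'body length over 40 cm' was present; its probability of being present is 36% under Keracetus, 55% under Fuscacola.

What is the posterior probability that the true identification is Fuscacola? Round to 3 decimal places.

0.875

By Bayes' rule with conditional independence, the unnormalized weight for each hypothesis is prior × ∏ likelihoods:
  Keracetus: 0.578 × 0.69 × 0.04 × 0.15 × 0.36 = 0.00086145
  Fuscacola: 0.422 × 0.57 × 0.76 × 0.06 × 0.55 = 0.0060327
Normalizing constant Z = 0.00086145 + 0.0060327 = 0.0068942.
P(Fuscacola | evidence) = 0.0060327 / 0.0068942 ≈ 0.875.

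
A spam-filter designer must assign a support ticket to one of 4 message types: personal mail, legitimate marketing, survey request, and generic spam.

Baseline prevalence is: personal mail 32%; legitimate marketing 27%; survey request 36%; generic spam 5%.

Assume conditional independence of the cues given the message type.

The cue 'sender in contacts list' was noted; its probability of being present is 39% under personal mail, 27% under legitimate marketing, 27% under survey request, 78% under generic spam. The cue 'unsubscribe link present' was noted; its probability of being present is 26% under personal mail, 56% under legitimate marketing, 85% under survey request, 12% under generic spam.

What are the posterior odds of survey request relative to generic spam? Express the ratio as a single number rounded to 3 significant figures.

17.7

Posterior odds equal prior odds times the likelihood ratio; only the two competing hypotheses matter.
  survey request: 0.36 × 0.27 × 0.85 = 0.08262
  generic spam: 0.05 × 0.78 × 0.12 = 0.00468
Posterior odds = 0.08262 / 0.00468 ≈ 17.7.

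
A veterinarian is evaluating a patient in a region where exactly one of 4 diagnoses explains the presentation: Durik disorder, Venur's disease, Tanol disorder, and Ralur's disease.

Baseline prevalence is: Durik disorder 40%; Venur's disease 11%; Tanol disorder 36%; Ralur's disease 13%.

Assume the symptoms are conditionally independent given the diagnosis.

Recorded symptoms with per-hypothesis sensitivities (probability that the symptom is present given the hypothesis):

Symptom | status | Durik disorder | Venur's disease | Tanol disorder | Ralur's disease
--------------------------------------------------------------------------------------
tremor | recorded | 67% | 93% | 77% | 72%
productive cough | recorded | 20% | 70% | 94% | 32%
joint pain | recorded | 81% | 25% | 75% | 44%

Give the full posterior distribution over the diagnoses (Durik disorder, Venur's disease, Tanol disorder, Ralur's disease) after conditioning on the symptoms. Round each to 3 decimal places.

For each hypothesis, the unnormalized posterior weight is prior × product of the symptom likelihoods:
  Durik disorder: 0.40 × 0.67 × 0.20 × 0.81 = 0.043416
  Venur's disease: 0.11 × 0.93 × 0.70 × 0.25 = 0.017902
  Tanol disorder: 0.36 × 0.77 × 0.94 × 0.75 = 0.19543
  Ralur's disease: 0.13 × 0.72 × 0.32 × 0.44 = 0.013179
The unnormalized weights sum to 0.26992.
P(Durik disorder | evidence) = 0.043416 / 0.26992 ≈ 0.161
P(Venur's disease | evidence) = 0.017902 / 0.26992 ≈ 0.066
P(Tanol disorder | evidence) = 0.19543 / 0.26992 ≈ 0.724
P(Ralur's disease | evidence) = 0.013179 / 0.26992 ≈ 0.049

0.161, 0.066, 0.724, 0.049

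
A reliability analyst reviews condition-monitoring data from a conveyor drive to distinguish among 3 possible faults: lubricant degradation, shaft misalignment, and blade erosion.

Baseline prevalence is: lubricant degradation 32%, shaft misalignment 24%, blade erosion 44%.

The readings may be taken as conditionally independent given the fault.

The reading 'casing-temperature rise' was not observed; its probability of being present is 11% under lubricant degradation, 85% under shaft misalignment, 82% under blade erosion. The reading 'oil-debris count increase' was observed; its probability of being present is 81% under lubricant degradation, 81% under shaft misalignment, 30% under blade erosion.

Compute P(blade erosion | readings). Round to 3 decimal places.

0.084

Multiply each prior by the joint likelihood of the reading pattern (using 1 − P(present | H) for each absent reading):
  lubricant degradation: 0.32 × (1 − 0.11) × 0.81 = 0.23069
  shaft misalignment: 0.24 × (1 − 0.85) × 0.81 = 0.02916
  blade erosion: 0.44 × (1 − 0.82) × 0.30 = 0.02376
The unnormalized weights sum to 0.28361.
P(blade erosion | evidence) = 0.02376 / 0.28361 ≈ 0.084.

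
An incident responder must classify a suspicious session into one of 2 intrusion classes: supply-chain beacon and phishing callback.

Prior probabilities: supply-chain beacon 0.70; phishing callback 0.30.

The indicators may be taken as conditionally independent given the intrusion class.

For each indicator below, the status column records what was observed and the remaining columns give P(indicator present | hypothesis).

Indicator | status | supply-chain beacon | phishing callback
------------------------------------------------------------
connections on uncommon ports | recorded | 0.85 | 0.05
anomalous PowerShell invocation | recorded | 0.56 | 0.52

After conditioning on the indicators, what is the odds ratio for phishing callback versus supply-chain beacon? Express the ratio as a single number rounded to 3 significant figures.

0.0234

Posterior odds equal prior odds times the likelihood ratio; only the two competing hypotheses matter.
  phishing callback: 0.30 × 0.05 × 0.52 = 0.0078
  supply-chain beacon: 0.70 × 0.85 × 0.56 = 0.3332
Odds(phishing callback : supply-chain beacon) = 0.0078 / 0.3332 ≈ 0.0234.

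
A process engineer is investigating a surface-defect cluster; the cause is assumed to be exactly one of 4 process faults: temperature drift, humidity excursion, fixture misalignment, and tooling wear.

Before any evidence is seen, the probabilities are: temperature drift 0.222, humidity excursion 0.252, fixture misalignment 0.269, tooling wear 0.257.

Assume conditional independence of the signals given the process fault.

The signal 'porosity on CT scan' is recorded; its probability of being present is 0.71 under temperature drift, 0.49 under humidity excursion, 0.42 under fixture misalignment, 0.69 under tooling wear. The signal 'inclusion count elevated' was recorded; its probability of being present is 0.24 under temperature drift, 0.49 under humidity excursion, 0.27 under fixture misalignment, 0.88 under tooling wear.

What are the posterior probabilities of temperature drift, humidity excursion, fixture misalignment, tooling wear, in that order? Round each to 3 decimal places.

0.133, 0.212, 0.107, 0.548

For each hypothesis, the unnormalized posterior weight is prior × product of the signal likelihoods:
  temperature drift: 0.222 × 0.71 × 0.24 = 0.037829
  humidity excursion: 0.252 × 0.49 × 0.49 = 0.060505
  fixture misalignment: 0.269 × 0.42 × 0.27 = 0.030505
  tooling wear: 0.257 × 0.69 × 0.88 = 0.15605
Marginal likelihood of the evidence = 0.28489.
P(temperature drift | evidence) = 0.037829 / 0.28489 ≈ 0.133
P(humidity excursion | evidence) = 0.060505 / 0.28489 ≈ 0.212
P(fixture misalignment | evidence) = 0.030505 / 0.28489 ≈ 0.107
P(tooling wear | evidence) = 0.15605 / 0.28489 ≈ 0.548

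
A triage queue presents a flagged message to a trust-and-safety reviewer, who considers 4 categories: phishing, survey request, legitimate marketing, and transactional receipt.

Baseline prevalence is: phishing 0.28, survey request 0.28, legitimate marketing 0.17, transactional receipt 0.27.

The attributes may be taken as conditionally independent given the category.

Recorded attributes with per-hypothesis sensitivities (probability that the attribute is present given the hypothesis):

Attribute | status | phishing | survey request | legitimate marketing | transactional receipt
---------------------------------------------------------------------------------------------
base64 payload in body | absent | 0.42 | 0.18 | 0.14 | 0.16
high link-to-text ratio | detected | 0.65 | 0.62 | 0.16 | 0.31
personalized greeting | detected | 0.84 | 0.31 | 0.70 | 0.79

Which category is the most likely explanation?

phishing

For each hypothesis, the unnormalized posterior weight is prior × product of the attribute likelihoods (using 1 − P(present | H) for each absent attribute):
  phishing: 0.28 × (1 − 0.42) × 0.65 × 0.84 = 0.08867
  survey request: 0.28 × (1 − 0.18) × 0.62 × 0.31 = 0.044129
  legitimate marketing: 0.17 × (1 − 0.14) × 0.16 × 0.70 = 0.016374
  transactional receipt: 0.27 × (1 − 0.16) × 0.31 × 0.79 = 0.055543
The unnormalized weights sum to 0.20472.
P(phishing | evidence) ≈ 0.08867 / 0.20472 ≈ 0.433
P(survey request | evidence) ≈ 0.044129 / 0.20472 ≈ 0.216
P(legitimate marketing | evidence) ≈ 0.016374 / 0.20472 ≈ 0.080
P(transactional receipt | evidence) ≈ 0.055543 / 0.20472 ≈ 0.271
The largest is 0.433, so phishing is most probable.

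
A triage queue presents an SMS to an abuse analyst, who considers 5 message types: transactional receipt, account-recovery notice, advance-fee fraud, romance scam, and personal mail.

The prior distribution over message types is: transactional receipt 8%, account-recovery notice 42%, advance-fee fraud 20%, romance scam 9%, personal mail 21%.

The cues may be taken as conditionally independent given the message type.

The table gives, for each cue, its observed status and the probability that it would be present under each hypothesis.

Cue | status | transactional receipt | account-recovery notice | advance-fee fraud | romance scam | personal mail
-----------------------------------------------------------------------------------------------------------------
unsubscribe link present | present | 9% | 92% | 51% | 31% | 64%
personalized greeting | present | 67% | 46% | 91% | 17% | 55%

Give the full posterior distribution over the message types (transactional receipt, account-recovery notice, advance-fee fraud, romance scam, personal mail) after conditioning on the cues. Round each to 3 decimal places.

0.014, 0.502, 0.262, 0.013, 0.209

For each hypothesis, the unnormalized posterior weight is prior × product of the cue likelihoods:
  transactional receipt: 0.08 × 0.09 × 0.67 = 0.004824
  account-recovery notice: 0.42 × 0.92 × 0.46 = 0.17774
  advance-fee fraud: 0.20 × 0.51 × 0.91 = 0.09282
  romance scam: 0.09 × 0.31 × 0.17 = 0.004743
  personal mail: 0.21 × 0.64 × 0.55 = 0.07392
Marginal likelihood of the evidence = 0.35405.
P(transactional receipt | evidence) = 0.004824 / 0.35405 ≈ 0.014
P(account-recovery notice | evidence) = 0.17774 / 0.35405 ≈ 0.502
P(advance-fee fraud | evidence) = 0.09282 / 0.35405 ≈ 0.262
P(romance scam | evidence) = 0.004743 / 0.35405 ≈ 0.013
P(personal mail | evidence) = 0.07392 / 0.35405 ≈ 0.209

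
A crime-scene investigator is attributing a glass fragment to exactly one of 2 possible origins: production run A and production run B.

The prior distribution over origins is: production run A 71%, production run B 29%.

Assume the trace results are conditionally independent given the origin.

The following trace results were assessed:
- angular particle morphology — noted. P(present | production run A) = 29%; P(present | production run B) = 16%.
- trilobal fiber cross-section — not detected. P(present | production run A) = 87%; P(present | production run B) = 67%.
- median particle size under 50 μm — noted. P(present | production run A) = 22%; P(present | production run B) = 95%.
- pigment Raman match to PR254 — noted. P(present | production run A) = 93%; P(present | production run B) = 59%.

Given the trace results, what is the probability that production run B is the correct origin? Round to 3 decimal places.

0.610

By Bayes' rule with conditional independence, the unnormalized weight for each hypothesis is prior × ∏ likelihoods (using 1 − P(present | H) for each absent trace result):
  production run A: 0.71 × 0.29 × (1 − 0.87) × 0.22 × 0.93 = 0.0054765
  production run B: 0.29 × 0.16 × (1 − 0.67) × 0.95 × 0.59 = 0.0085824
Normalizing constant Z = 0.0054765 + 0.0085824 = 0.014059.
P(production run B | evidence) = 0.0085824 / 0.014059 ≈ 0.610.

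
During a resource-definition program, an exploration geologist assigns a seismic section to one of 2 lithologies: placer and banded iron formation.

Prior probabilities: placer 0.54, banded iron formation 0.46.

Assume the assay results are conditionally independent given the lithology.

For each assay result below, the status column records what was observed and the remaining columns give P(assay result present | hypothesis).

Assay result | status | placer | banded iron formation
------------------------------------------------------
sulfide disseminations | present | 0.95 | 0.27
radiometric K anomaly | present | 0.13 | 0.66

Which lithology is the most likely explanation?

Multiply each prior by the joint likelihood of the assay result pattern:
  placer: 0.54 × 0.95 × 0.13 = 0.06669
  banded iron formation: 0.46 × 0.27 × 0.66 = 0.081972
Normalizing constant Z = 0.06669 + 0.081972 = 0.14866.
P(placer | evidence) ≈ 0.06669 / 0.14866 ≈ 0.449
P(banded iron formation | evidence) ≈ 0.081972 / 0.14866 ≈ 0.551
The largest is 0.551, so banded iron formation is most probable.

banded iron formation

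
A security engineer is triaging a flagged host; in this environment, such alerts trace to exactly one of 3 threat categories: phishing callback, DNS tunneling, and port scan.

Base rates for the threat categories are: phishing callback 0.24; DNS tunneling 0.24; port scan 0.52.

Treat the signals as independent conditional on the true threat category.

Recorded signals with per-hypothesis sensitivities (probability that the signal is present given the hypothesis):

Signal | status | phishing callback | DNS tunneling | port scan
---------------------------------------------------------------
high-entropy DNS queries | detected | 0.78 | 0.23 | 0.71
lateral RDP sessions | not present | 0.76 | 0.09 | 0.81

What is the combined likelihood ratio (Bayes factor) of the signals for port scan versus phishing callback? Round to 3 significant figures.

Take the product of per-signal likelihoods under each hypothesis (using 1 − P(present | H) for each absent signal), then divide.
  port scan: 0.71 × (1 − 0.81) = 0.1349
  phishing callback: 0.78 × (1 − 0.76) = 0.1872
Bayes factor = 0.1349 / 0.1872 ≈ 0.721

0.721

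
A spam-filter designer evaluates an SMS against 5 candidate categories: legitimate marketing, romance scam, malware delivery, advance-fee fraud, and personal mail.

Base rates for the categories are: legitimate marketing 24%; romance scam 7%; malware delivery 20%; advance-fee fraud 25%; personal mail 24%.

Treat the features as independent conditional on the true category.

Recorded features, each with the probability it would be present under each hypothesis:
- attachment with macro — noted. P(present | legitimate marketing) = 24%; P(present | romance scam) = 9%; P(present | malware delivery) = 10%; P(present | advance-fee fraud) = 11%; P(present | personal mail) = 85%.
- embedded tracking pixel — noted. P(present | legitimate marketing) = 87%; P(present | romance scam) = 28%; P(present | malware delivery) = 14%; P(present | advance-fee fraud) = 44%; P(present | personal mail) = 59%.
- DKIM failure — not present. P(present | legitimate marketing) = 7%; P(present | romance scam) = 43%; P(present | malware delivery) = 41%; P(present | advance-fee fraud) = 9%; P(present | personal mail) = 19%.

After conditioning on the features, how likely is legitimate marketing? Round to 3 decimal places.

By Bayes' rule with conditional independence, the unnormalized weight for each hypothesis is prior × ∏ likelihoods (using 1 − P(present | H) for each absent feature):
  legitimate marketing: 0.24 × 0.24 × 0.87 × (1 − 0.07) = 0.046604
  romance scam: 0.07 × 0.09 × 0.28 × (1 − 0.43) = 0.0010055
  malware delivery: 0.20 × 0.10 × 0.14 × (1 − 0.41) = 0.001652
  advance-fee fraud: 0.25 × 0.11 × 0.44 × (1 − 0.09) = 0.011011
  personal mail: 0.24 × 0.85 × 0.59 × (1 − 0.19) = 0.097492
The unnormalized weights sum to 0.15776.
P(legitimate marketing | evidence) = 0.046604 / 0.15776 ≈ 0.295.

0.295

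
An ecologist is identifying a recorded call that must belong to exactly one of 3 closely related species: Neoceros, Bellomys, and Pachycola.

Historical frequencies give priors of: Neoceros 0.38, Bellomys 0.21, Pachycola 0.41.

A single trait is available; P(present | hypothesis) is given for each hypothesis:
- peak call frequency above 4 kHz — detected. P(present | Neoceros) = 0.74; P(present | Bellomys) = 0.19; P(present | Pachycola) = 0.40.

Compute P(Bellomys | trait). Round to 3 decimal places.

0.082

Multiply each prior by the likelihood of the trait:
  Neoceros: 0.38 × 0.74 = 0.2812
  Bellomys: 0.21 × 0.19 = 0.0399
  Pachycola: 0.41 × 0.40 = 0.164
The unnormalized weights sum to 0.4851.
P(Bellomys | evidence) = 0.0399 / 0.4851 ≈ 0.082.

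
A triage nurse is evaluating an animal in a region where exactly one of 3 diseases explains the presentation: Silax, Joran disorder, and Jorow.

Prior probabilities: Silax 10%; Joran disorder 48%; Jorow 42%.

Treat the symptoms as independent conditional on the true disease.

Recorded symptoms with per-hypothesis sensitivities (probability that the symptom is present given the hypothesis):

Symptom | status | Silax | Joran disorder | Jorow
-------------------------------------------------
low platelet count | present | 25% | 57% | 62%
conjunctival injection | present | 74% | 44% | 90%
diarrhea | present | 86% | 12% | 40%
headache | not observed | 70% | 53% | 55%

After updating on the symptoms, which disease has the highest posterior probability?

Jorow

For each hypothesis, the unnormalized posterior weight is prior × product of the symptom likelihoods (using 1 − P(present | H) for each absent symptom):
  Silax: 0.10 × 0.25 × 0.74 × 0.86 × (1 − 0.70) = 0.004773
  Joran disorder: 0.48 × 0.57 × 0.44 × 0.12 × (1 − 0.53) = 0.0067897
  Jorow: 0.42 × 0.62 × 0.90 × 0.40 × (1 − 0.55) = 0.042185
Normalizing constant Z = 0.004773 + 0.0067897 + 0.042185 = 0.053747.
P(Silax | evidence) ≈ 0.004773 / 0.053747 ≈ 0.089
P(Joran disorder | evidence) ≈ 0.0067897 / 0.053747 ≈ 0.126
P(Jorow | evidence) ≈ 0.042185 / 0.053747 ≈ 0.785
The largest is 0.785, so Jorow is most probable.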